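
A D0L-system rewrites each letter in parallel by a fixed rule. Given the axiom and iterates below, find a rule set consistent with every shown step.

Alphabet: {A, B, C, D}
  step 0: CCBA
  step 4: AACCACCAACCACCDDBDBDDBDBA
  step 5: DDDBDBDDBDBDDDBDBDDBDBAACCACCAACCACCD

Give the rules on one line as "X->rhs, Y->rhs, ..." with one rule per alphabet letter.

  step 4 ⇒ step 5: AACCACCAACCACCDDBDBDDBDBA ⇒ D·D·DB·DB·D·DB·DB·D·D·DB·DB·D·DB·DB·A·A·CC·A·CC·A·A·CC·A·CC·D
    A ↦ D
    B ↦ CC
    C ↦ DB
    D ↦ A

A->D, B->CC, C->DB, D->A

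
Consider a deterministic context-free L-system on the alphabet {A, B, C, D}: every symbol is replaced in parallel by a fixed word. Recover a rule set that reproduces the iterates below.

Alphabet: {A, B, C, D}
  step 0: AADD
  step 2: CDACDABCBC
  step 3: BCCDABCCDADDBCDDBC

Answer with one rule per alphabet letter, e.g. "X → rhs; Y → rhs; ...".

A->DA, B->DD, C->BC, D->C

  step 2 ⇒ step 3: CDACDABCBC ⇒ BC·C·DA·BC·C·DA·DD·BC·DD·BC
    A ↦ DA
    B ↦ DD
    C ↦ BC
    D ↦ C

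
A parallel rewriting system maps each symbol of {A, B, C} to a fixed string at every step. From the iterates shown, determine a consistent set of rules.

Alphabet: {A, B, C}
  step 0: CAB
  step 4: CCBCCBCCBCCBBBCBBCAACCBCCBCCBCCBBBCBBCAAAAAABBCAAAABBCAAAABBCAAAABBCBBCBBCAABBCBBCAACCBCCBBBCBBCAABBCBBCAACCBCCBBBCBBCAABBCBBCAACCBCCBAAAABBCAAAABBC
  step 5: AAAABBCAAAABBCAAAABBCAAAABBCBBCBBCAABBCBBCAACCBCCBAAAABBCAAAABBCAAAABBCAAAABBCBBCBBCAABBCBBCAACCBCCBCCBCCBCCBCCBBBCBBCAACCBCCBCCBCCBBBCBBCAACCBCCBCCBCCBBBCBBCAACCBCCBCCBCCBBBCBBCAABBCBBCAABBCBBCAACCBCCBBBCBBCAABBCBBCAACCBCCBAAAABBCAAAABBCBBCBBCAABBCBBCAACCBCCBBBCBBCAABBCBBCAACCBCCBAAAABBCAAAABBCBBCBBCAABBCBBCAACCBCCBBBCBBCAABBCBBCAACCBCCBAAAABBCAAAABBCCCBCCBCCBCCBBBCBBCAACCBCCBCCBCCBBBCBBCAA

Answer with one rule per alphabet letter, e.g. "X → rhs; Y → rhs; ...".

  step 4 ⇒ step 5: CCBCCBCCBCCBBBCBBCAACCBCCBCCBCCBBBCBBCAAAAAABBCAAAABBCAAAABBCAAAABBCBBCBBCAABBCBBCAACCBCCBBBCBBCAABBCBBCAACCBCCBBBCBBCAABBCBBCAACCBCCBAAAABBCAAAABBC ⇒ AA·AA·BBC·AA·AA·BBC·AA·AA·BBC·AA·AA·BBC·BBC·BBC·AA·BBC·BBC·AA·CCB·CCB·AA·AA·BBC·AA·AA·BBC·AA·AA·BBC·AA·AA·BBC·BBC·BBC·AA·BBC·BBC·AA·CCB·CCB·CCB·CCB·CCB·CCB·BBC·BBC·AA·CCB·CCB·CCB·CCB·BBC·BBC·AA·CCB·CCB·CCB·CCB·BBC·BBC·AA·CCB·CCB·CCB·CCB·BBC·BBC·AA·BBC·BBC·AA·BBC·BBC·AA·CCB·CCB·BBC·BBC·AA·BBC·BBC·AA·CCB·CCB·AA·AA·BBC·AA·AA·BBC·BBC·BBC·AA·BBC·BBC·AA·CCB·CCB·BBC·BBC·AA·BBC·BBC·AA·CCB·CCB·AA·AA·BBC·AA·AA·BBC·BBC·BBC·AA·BBC·BBC·AA·CCB·CCB·BBC·BBC·AA·BBC·BBC·AA·CCB·CCB·AA·AA·BBC·AA·AA·BBC·CCB·CCB·CCB·CCB·BBC·BBC·AA·CCB·CCB·CCB·CCB·BBC·BBC·AA
    A ↦ CCB
    B ↦ BBC
    C ↦ AA

A->CCB, B->BBC, C->AA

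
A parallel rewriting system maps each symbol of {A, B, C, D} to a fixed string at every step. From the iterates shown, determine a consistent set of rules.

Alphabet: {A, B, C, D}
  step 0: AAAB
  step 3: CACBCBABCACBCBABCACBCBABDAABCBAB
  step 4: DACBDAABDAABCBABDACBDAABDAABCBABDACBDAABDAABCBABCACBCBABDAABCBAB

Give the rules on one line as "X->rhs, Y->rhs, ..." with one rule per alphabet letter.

A->CB, B->AB, C->DA, D->CA

  step 3 ⇒ step 4: CACBCBABCACBCBABCACBCBABDAABCBAB ⇒ DA·CB·DA·AB·DA·AB·CB·AB·DA·CB·DA·AB·DA·AB·CB·AB·DA·CB·DA·AB·DA·AB·CB·AB·CA·CB·CB·AB·DA·AB·CB·AB
    A ↦ CB
    B ↦ AB
    C ↦ DA
    D ↦ CA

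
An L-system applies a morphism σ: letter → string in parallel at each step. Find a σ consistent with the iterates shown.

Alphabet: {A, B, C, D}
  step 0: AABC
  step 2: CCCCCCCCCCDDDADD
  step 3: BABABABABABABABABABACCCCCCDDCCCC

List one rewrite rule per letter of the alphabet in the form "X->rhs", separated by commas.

A->DD, B->DA, C->BA, D->CC

  step 2 ⇒ step 3: CCCCCCCCCCDDDADD ⇒ BA·BA·BA·BA·BA·BA·BA·BA·BA·BA·CC·CC·CC·DD·CC·CC
    A ↦ DD
    C ↦ BA
    D ↦ CC
    B ↦ DA  (constrained at step 0)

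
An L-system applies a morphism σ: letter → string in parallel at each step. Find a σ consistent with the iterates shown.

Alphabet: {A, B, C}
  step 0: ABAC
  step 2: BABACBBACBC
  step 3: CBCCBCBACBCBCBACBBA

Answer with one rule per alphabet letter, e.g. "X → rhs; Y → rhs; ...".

A->C, B->CB, C->BA

  step 2 ⇒ step 3: BABACBBACBC ⇒ CB·C·CB·C·BA·CB·CB·C·BA·CB·BA
    A ↦ C
    B ↦ CB
    C ↦ BA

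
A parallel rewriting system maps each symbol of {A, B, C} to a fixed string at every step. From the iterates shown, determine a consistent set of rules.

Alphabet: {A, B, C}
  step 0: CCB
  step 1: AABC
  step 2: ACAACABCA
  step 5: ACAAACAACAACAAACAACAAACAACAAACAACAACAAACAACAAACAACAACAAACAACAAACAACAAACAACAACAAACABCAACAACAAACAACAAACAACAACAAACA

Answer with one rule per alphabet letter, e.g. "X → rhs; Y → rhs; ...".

  step 1 ⇒ step 2: AABC ⇒ ACA·ACA·BC·A
    A ↦ ACA
    B ↦ BC
    C ↦ A

A->ACA, B->BC, C->A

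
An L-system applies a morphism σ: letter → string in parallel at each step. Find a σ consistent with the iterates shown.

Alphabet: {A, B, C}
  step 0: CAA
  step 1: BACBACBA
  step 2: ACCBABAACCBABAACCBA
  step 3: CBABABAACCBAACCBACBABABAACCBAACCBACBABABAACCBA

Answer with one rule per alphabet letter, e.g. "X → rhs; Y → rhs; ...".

A->CBA, B->AC, C->BA

  step 2 ⇒ step 3: ACCBABAACCBABAACCBA ⇒ CBA·BA·BA·AC·CBA·AC·CBA·CBA·BA·BA·AC·CBA·AC·CBA·CBA·BA·BA·AC·CBA
    A ↦ CBA
    B ↦ AC
    C ↦ BA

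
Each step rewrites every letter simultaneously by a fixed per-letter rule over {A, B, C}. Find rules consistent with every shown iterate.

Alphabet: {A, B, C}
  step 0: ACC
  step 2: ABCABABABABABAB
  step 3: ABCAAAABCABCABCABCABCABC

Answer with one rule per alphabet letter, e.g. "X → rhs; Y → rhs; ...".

  step 2 ⇒ step 3: ABCABABABABABAB ⇒ AB·C·AAA·AB·C·AB·C·AB·C·AB·C·AB·C·AB·C
    A ↦ AB
    B ↦ C
    C ↦ AAA

A->AB, B->C, C->AAA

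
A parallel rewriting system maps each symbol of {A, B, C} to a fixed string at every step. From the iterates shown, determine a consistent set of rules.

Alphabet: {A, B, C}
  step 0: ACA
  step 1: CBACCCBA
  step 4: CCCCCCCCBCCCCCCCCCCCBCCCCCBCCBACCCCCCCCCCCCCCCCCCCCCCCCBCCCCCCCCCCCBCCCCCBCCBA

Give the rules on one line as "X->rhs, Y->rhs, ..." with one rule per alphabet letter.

  step 0 ⇒ step 1: ACA ⇒ CBA·CC·CBA
    A ↦ CBA
    C ↦ CC
    B ↦ BC  (constrained at step 1)

A->CBA, B->BC, C->CC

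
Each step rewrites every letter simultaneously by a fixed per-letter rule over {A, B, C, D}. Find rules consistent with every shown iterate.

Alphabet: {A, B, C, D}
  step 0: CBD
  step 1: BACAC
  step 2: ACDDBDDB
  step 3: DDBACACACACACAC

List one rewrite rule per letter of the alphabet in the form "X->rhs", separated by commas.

A->DD, B->AC, C->B, D->AC

  step 2 ⇒ step 3: ACDDBDDB ⇒ DD·B·AC·AC·AC·AC·AC·AC
    A ↦ DD
    B ↦ AC
    C ↦ B
    D ↦ AC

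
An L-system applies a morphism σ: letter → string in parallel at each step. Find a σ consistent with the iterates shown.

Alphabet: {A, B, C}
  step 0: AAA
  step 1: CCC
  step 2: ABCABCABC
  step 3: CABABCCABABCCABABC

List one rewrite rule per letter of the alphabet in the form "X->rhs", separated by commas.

  step 2 ⇒ step 3: ABCABCABC ⇒ C·AB·ABC·C·AB·ABC·C·AB·ABC
    A ↦ C
    B ↦ AB
    C ↦ ABC

A->C, B->AB, C->ABC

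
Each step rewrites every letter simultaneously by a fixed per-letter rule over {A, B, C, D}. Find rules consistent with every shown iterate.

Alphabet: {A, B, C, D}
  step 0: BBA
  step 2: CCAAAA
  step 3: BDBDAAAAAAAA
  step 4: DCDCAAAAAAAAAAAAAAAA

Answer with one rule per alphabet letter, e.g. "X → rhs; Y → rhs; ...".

A->AA, B->D, C->BD, D->C

  step 3 ⇒ step 4: BDBDAAAAAAAA ⇒ D·C·D·C·AA·AA·AA·AA·AA·AA·AA·AA
    A ↦ AA
    B ↦ D
    D ↦ C
  step 2 ⇒ step 3: CCAAAA ⇒ BD·BD·AA·AA·AA·AA
    C ↦ BD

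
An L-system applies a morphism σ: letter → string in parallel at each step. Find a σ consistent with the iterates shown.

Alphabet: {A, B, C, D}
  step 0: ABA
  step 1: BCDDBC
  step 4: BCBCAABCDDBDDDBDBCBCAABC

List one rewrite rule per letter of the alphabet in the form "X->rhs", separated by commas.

  step 0 ⇒ step 1: ABA ⇒ BC·DD·BC
    A ↦ BC
    B ↦ DD
    C ↦ BD  (constrained at step 1)
    D ↦ A  (constrained at step 1)

A->BC, B->DD, C->BD, D->A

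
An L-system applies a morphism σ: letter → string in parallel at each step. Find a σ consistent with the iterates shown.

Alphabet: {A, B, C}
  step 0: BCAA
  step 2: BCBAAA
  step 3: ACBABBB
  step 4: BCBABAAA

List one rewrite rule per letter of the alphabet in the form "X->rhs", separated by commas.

A->B, B->A, C->CB

  step 3 ⇒ step 4: ACBABBB ⇒ B·CB·A·B·A·A·A
    A ↦ B
    B ↦ A
    C ↦ CB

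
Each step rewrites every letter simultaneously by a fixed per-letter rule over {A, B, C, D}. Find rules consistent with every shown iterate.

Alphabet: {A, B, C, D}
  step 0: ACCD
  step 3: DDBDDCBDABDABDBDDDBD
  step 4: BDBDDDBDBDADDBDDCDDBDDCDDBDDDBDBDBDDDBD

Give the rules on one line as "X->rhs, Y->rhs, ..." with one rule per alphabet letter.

  step 3 ⇒ step 4: DDBDDCBDABDABDBDDDBD ⇒ BD·BD·DD·BD·BD·A·DD·BD·DC·DD·BD·DC·DD·BD·DD·BD·BD·BD·DD·BD
    A ↦ DC
    B ↦ DD
    C ↦ A
    D ↦ BD

A->DC, B->DD, C->A, D->BD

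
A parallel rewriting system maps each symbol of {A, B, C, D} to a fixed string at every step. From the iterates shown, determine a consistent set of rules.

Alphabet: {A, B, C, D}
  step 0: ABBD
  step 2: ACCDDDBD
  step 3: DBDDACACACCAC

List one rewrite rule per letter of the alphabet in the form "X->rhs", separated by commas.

  step 2 ⇒ step 3: ACCDDDBD ⇒ DB·D·D·AC·AC·AC·C·AC
    A ↦ DB
    B ↦ C
    C ↦ D
    D ↦ AC

A->DB, B->C, C->D, D->AC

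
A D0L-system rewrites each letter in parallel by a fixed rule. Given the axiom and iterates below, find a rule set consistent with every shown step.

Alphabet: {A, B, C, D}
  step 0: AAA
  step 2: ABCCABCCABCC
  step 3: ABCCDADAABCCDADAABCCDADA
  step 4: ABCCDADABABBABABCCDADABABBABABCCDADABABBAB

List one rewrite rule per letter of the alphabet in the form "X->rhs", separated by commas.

  step 3 ⇒ step 4: ABCCDADAABCCDADAABCCDADA ⇒ AB·CC·DA·DA·B·AB·B·AB·AB·CC·DA·DA·B·AB·B·AB·AB·CC·DA·DA·B·AB·B·AB
    A ↦ AB
    B ↦ CC
    C ↦ DA
    D ↦ B

A->AB, B->CC, C->DA, D->B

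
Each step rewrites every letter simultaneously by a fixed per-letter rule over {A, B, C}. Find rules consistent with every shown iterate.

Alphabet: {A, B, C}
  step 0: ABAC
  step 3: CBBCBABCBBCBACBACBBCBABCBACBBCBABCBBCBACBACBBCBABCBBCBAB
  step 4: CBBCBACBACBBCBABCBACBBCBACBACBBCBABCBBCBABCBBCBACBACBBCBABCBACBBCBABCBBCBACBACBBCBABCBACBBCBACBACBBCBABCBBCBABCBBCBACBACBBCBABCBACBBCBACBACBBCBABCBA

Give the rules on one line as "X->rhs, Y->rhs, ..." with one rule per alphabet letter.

  step 3 ⇒ step 4: CBBCBABCBBCBACBACBBCBABCBACBBCBABCBBCBACBACBBCBABCBBCBAB ⇒ CBB·CBA·CBA·CBB·CBA·B·CBA·CBB·CBA·CBA·CBB·CBA·B·CBB·CBA·B·CBB·CBA·CBA·CBB·CBA·B·CBA·CBB·CBA·B·CBB·CBA·CBA·CBB·CBA·B·CBA·CBB·CBA·CBA·CBB·CBA·B·CBB·CBA·B·CBB·CBA·CBA·CBB·CBA·B·CBA·CBB·CBA·CBA·CBB·CBA·B·CBA
    A ↦ B
    B ↦ CBA
    C ↦ CBB

A->B, B->CBA, C->CBB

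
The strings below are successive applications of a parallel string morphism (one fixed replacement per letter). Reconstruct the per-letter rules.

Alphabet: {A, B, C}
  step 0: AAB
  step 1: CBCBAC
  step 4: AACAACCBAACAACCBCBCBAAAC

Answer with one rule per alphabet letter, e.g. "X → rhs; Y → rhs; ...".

  step 0 ⇒ step 1: AAB ⇒ CB·CB·AC
    A ↦ CB
    B ↦ AC
    C ↦ A  (constrained at step 1)

A->CB, B->AC, C->A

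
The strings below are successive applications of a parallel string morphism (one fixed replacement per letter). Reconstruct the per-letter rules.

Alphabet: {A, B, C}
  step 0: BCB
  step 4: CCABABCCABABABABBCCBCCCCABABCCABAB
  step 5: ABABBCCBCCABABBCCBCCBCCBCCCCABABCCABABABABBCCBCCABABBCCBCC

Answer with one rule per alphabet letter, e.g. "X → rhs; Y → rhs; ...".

  step 4 ⇒ step 5: CCABABCCABABABABBCCBCCCCABABCCABAB ⇒ AB·AB·B·CC·B·CC·AB·AB·B·CC·B·CC·B·CC·B·CC·CC·AB·AB·CC·AB·AB·AB·AB·B·CC·B·CC·AB·AB·B·CC·B·CC
    A ↦ B
    B ↦ CC
    C ↦ AB

A->B, B->CC, C->AB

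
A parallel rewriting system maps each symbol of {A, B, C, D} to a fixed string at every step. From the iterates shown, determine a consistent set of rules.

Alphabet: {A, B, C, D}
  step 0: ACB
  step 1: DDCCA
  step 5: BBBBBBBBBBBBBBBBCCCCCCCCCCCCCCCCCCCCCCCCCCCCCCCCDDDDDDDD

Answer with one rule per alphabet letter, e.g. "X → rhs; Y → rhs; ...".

  step 0 ⇒ step 1: ACB ⇒ DD·CC·A
    A ↦ DD
    B ↦ A
    C ↦ CC
    D ↦ BB  (constrained at step 1)

A->DD, B->A, C->CC, D->BB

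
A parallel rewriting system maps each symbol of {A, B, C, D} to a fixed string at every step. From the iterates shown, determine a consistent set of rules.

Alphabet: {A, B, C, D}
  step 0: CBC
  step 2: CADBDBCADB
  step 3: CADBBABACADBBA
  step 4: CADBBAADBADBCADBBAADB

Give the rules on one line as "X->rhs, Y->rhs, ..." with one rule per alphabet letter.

A->DB, B->A, C->CA, D->B

  step 3 ⇒ step 4: CADBBABACADBBA ⇒ CA·DB·B·A·A·DB·A·DB·CA·DB·B·A·A·DB
    A ↦ DB
    B ↦ A
    C ↦ CA
    D ↦ B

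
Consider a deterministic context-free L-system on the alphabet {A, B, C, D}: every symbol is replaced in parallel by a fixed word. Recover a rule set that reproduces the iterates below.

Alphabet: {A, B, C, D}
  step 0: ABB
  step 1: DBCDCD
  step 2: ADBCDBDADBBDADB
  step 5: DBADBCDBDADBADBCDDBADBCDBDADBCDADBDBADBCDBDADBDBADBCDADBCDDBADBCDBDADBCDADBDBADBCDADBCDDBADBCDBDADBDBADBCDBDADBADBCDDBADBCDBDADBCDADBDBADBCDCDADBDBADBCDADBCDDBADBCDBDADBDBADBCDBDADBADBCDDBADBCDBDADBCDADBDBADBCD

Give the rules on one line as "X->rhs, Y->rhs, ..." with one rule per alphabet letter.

  step 1 ⇒ step 2: DBCDCD ⇒ ADB·CD·BD·ADB·BD·ADB
    B ↦ CD
    C ↦ BD
    D ↦ ADB
  step 0 ⇒ step 1: ABB ⇒ DB·CD·CD
    A ↦ DB

A->DB, B->CD, C->BD, D->ADB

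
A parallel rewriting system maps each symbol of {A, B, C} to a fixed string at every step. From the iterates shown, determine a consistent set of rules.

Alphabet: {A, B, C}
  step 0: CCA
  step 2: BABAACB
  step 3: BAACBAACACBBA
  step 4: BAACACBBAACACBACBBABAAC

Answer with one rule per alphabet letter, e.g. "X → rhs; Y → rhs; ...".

A->AC, B->BA, C->B

  step 3 ⇒ step 4: BAACBAACACBBA ⇒ BA·AC·AC·B·BA·AC·AC·B·AC·B·BA·BA·AC
    A ↦ AC
    B ↦ BA
    C ↦ B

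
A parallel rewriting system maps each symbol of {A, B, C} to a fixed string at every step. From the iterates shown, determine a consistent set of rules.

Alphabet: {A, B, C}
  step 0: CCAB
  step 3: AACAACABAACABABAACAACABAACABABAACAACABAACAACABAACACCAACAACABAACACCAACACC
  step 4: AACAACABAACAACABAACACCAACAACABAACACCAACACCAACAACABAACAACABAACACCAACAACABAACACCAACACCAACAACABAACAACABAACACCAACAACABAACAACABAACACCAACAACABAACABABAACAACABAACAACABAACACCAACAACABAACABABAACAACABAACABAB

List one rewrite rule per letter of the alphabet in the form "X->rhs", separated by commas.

  step 3 ⇒ step 4: AACAACABAACABABAACAACABAACABABAACAACABAACAACABAACACCAACAACABAACACCAACACC ⇒ AAC·AAC·AB·AAC·AAC·AB·AAC·ACC·AAC·AAC·AB·AAC·ACC·AAC·ACC·AAC·AAC·AB·AAC·AAC·AB·AAC·ACC·AAC·AAC·AB·AAC·ACC·AAC·ACC·AAC·AAC·AB·AAC·AAC·AB·AAC·ACC·AAC·AAC·AB·AAC·AAC·AB·AAC·ACC·AAC·AAC·AB·AAC·AB·AB·AAC·AAC·AB·AAC·AAC·AB·AAC·ACC·AAC·AAC·AB·AAC·AB·AB·AAC·AAC·AB·AAC·AB·AB
    A ↦ AAC
    B ↦ ACC
    C ↦ AB

A->AAC, B->ACC, C->AB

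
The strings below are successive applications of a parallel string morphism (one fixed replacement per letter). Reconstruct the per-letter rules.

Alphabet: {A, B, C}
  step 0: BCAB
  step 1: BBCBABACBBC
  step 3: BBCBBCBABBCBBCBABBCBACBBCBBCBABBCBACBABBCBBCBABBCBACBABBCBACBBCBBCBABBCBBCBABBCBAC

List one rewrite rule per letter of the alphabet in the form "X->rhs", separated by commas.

A->BAC, B->BBC, C->BA

  step 0 ⇒ step 1: BCAB ⇒ BBC·BA·BAC·BBC
    A ↦ BAC
    B ↦ BBC
    C ↦ BA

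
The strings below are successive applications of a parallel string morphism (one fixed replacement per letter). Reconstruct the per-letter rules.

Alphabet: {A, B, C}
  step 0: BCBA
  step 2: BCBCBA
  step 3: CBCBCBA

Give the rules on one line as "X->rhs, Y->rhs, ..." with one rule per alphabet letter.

  step 2 ⇒ step 3: BCBCBA ⇒ C·B·C·B·C·BA
    A ↦ BA
    B ↦ C
    C ↦ B

A->BA, B->C, C->B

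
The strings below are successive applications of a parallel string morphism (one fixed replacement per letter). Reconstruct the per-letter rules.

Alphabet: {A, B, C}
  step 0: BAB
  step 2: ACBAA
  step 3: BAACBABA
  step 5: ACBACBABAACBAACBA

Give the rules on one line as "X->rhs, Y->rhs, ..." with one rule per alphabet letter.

  step 2 ⇒ step 3: ACBAA ⇒ BA·A·C·BA·BA
    A ↦ BA
    B ↦ C
    C ↦ A

A->BA, B->C, C->A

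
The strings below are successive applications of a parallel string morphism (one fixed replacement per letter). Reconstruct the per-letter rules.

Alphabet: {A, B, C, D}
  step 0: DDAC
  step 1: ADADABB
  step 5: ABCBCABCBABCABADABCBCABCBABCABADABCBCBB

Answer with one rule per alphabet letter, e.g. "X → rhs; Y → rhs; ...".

  step 0 ⇒ step 1: DDAC ⇒ AD·AD·AB·B
    A ↦ AB
    C ↦ B
    D ↦ AD
    B ↦ C  (constrained at step 1)

A->AB, B->C, C->B, D->AD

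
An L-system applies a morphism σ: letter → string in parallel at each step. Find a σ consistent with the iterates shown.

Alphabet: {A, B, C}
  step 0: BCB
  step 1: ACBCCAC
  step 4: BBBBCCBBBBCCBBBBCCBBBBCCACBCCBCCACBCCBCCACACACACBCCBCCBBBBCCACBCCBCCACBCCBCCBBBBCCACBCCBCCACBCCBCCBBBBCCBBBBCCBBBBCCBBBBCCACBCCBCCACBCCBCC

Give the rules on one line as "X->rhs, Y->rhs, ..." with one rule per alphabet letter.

A->BBB, B->AC, C->BCC

  step 0 ⇒ step 1: BCB ⇒ AC·BCC·AC
    B ↦ AC
    C ↦ BCC
    A ↦ BBB  (constrained at step 1)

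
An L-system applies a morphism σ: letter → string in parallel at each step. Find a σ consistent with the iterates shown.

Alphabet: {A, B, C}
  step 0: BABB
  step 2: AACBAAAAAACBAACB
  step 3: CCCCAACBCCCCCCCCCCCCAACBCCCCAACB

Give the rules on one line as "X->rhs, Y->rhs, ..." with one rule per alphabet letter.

  step 2 ⇒ step 3: AACBAAAAAACBAACB ⇒ CC·CC·AA·CB·CC·CC·CC·CC·CC·CC·AA·CB·CC·CC·AA·CB
    A ↦ CC
    B ↦ CB
    C ↦ AA

A->CC, B->CB, C->AA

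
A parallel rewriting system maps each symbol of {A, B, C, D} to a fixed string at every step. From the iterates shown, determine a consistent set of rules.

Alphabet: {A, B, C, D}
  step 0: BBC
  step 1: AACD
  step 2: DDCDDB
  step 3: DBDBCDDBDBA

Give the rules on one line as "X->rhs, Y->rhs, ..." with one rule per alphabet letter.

A->D, B->A, C->CD, D->DB

  step 2 ⇒ step 3: DDCDDB ⇒ DB·DB·CD·DB·DB·A
    B ↦ A
    C ↦ CD
    D ↦ DB
  step 1 ⇒ step 2: AACD ⇒ D·D·CD·DB
    A ↦ D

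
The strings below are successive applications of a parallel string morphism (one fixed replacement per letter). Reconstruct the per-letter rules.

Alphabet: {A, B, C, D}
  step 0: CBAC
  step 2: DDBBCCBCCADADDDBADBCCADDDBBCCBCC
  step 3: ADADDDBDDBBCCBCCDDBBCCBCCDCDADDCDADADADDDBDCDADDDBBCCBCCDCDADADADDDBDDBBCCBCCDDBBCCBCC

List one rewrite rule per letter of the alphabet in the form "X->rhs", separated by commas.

A->DCD, B->DDB, C->BCC, D->AD

  step 2 ⇒ step 3: DDBBCCBCCADADDDBADBCCADDDBBCCBCC ⇒ AD·AD·DDB·DDB·BCC·BCC·DDB·BCC·BCC·DCD·AD·DCD·AD·AD·AD·DDB·DCD·AD·DDB·BCC·BCC·DCD·AD·AD·AD·DDB·DDB·BCC·BCC·DDB·BCC·BCC
    A ↦ DCD
    B ↦ DDB
    C ↦ BCC
    D ↦ AD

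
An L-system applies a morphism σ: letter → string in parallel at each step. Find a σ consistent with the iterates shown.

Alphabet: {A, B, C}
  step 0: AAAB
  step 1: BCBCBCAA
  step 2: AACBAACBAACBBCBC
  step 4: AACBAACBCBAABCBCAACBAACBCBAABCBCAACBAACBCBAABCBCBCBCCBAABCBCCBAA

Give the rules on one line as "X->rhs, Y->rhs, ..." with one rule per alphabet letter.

A->BC, B->AA, C->CB

  step 1 ⇒ step 2: BCBCBCAA ⇒ AA·CB·AA·CB·AA·CB·BC·BC
    A ↦ BC
    B ↦ AA
    C ↦ CB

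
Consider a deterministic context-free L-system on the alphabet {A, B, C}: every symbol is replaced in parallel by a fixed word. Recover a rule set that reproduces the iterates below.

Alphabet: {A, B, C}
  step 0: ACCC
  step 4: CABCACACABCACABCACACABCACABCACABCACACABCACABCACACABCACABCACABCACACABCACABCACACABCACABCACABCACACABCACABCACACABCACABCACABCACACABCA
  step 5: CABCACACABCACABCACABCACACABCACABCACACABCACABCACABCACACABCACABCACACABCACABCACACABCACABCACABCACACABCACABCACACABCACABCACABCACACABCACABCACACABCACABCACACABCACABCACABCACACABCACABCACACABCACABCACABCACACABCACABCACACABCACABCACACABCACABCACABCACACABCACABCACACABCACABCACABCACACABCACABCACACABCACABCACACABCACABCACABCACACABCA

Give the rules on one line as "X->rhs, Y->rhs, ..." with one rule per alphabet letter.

A->BCA, B->CA, C->CA

  step 4 ⇒ step 5: CABCACACABCACABCACACABCACABCACABCACACABCACABCACACABCACABCACABCACACABCACABCACACABCACABCACABCACACABCACABCACACABCACABCACABCACACABCA ⇒ CA·BCA·CA·CA·BCA·CA·BCA·CA·BCA·CA·CA·BCA·CA·BCA·CA·CA·BCA·CA·BCA·CA·BCA·CA·CA·BCA·CA·BCA·CA·CA·BCA·CA·BCA·CA·CA·BCA·CA·BCA·CA·BCA·CA·CA·BCA·CA·BCA·CA·CA·BCA·CA·BCA·CA·BCA·CA·CA·BCA·CA·BCA·CA·CA·BCA·CA·BCA·CA·CA·BCA·CA·BCA·CA·BCA·CA·CA·BCA·CA·BCA·CA·CA·BCA·CA·BCA·CA·BCA·CA·CA·BCA·CA·BCA·CA·CA·BCA·CA·BCA·CA·CA·BCA·CA·BCA·CA·BCA·CA·CA·BCA·CA·BCA·CA·CA·BCA·CA·BCA·CA·BCA·CA·CA·BCA·CA·BCA·CA·CA·BCA·CA·BCA·CA·CA·BCA·CA·BCA·CA·BCA·CA·CA·BCA
    A ↦ BCA
    B ↦ CA
    C ↦ CA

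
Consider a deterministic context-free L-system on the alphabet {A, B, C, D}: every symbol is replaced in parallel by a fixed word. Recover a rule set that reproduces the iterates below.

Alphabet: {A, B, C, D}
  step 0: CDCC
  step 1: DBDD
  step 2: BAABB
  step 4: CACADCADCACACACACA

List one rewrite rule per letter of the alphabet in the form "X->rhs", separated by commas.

  step 1 ⇒ step 2: DBDD ⇒ B·AA·B·B
    B ↦ AA
    D ↦ B
    A ↦ CA  (constrained at step 2)
  step 0 ⇒ step 1: CDCC ⇒ D·B·D·D
    C ↦ D

A->CA, B->AA, C->D, D->B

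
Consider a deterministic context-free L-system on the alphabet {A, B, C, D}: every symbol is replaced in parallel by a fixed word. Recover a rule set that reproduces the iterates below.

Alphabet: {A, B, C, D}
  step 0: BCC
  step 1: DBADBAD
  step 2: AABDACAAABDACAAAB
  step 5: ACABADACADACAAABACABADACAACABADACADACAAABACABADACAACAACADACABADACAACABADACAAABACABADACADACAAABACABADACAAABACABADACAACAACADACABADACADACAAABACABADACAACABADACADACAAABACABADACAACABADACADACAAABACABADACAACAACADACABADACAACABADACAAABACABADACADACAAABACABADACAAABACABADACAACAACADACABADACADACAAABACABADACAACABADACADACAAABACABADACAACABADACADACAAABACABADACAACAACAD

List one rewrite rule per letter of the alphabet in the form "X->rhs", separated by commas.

A->ACA, B->D, C->BAD, D->AAB

  step 1 ⇒ step 2: DBADBAD ⇒ AAB·D·ACA·AAB·D·ACA·AAB
    A ↦ ACA
    B ↦ D
    D ↦ AAB
  step 0 ⇒ step 1: BCC ⇒ D·BAD·BAD
    C ↦ BAD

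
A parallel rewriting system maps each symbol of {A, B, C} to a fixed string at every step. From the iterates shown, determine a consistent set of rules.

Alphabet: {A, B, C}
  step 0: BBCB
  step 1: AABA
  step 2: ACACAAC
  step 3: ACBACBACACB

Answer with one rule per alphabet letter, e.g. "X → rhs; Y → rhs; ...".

A->AC, B->A, C->B

  step 2 ⇒ step 3: ACACAAC ⇒ AC·B·AC·B·AC·AC·B
    A ↦ AC
    C ↦ B
  step 0 ⇒ step 1: BBCB ⇒ A·A·B·A
    B ↦ A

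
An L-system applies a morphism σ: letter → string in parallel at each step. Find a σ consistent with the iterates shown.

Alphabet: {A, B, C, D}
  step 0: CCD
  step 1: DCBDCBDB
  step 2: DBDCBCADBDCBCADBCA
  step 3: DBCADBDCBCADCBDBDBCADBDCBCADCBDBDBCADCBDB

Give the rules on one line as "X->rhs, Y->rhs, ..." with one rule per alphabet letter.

A->DB, B->CA, C->DCB, D->DB

  step 2 ⇒ step 3: DBDCBCADBDCBCADBCA ⇒ DB·CA·DB·DCB·CA·DCB·DB·DB·CA·DB·DCB·CA·DCB·DB·DB·CA·DCB·DB
    A ↦ DB
    B ↦ CA
    C ↦ DCB
    D ↦ DB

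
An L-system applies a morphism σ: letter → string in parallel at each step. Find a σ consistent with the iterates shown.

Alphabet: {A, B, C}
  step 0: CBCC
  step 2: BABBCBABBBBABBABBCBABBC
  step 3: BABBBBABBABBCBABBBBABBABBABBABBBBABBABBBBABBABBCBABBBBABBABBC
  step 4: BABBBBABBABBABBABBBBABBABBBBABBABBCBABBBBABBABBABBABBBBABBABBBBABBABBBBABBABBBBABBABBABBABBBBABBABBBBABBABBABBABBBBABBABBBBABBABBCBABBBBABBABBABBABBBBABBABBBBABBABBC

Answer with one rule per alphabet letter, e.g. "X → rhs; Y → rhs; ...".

  step 3 ⇒ step 4: BABBBBABBABBCBABBBBABBABBABBABBBBABBABBBBABBABBCBABBBBABBABBC ⇒ BAB·BB·BAB·BAB·BAB·BAB·BB·BAB·BAB·BB·BAB·BAB·BC·BAB·BB·BAB·BAB·BAB·BAB·BB·BAB·BAB·BB·BAB·BAB·BB·BAB·BAB·BB·BAB·BAB·BAB·BAB·BB·BAB·BAB·BB·BAB·BAB·BAB·BAB·BB·BAB·BAB·BB·BAB·BAB·BC·BAB·BB·BAB·BAB·BAB·BAB·BB·BAB·BAB·BB·BAB·BAB·BC
    A ↦ BB
    B ↦ BAB
    C ↦ BC

A->BB, B->BAB, C->BC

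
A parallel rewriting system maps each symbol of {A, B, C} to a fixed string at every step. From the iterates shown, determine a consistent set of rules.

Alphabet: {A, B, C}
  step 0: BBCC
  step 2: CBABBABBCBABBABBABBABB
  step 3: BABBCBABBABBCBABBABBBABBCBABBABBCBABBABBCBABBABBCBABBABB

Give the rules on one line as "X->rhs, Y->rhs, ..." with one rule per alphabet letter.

  step 2 ⇒ step 3: CBABBABBCBABBABBABBABB ⇒ B·ABB·CB·ABB·ABB·CB·ABB·ABB·B·ABB·CB·ABB·ABB·CB·ABB·ABB·CB·ABB·ABB·CB·ABB·ABB
    A ↦ CB
    B ↦ ABB
    C ↦ B

A->CB, B->ABB, C->B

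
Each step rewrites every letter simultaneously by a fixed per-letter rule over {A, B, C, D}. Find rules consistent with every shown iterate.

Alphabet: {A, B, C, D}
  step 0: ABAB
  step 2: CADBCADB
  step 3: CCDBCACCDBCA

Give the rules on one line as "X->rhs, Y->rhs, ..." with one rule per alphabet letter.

A->DB, B->A, C->CC, D->C

  step 2 ⇒ step 3: CADBCADB ⇒ CC·DB·C·A·CC·DB·C·A
    A ↦ DB
    B ↦ A
    C ↦ CC
    D ↦ C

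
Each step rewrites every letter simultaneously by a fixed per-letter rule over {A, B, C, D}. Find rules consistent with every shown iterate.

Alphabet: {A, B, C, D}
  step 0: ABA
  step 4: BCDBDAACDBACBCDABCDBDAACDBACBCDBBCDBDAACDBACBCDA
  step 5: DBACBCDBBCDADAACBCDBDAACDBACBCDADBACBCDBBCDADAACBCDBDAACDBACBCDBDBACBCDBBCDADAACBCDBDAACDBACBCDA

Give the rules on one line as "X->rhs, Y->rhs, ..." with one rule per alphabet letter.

  step 4 ⇒ step 5: BCDBDAACDBACBCDABCDBDAACDBACBCDBBCDBDAACDBACBCDA ⇒ DB·AC·BC·DB·BC·DA·DA·AC·BC·DB·DA·AC·DB·AC·BC·DA·DB·AC·BC·DB·BC·DA·DA·AC·BC·DB·DA·AC·DB·AC·BC·DB·DB·AC·BC·DB·BC·DA·DA·AC·BC·DB·DA·AC·DB·AC·BC·DA
    A ↦ DA
    B ↦ DB
    C ↦ AC
    D ↦ BC

A->DA, B->DB, C->AC, D->BC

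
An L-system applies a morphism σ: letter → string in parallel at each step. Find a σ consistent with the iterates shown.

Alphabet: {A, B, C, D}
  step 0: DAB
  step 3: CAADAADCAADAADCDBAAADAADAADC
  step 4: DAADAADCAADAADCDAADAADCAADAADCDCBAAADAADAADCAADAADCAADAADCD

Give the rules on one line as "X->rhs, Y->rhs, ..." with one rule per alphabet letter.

A->AAD, B->BA, C->D, D->C

  step 3 ⇒ step 4: CAADAADCAADAADCDBAAADAADAADC ⇒ D·AAD·AAD·C·AAD·AAD·C·D·AAD·AAD·C·AAD·AAD·C·D·C·BA·AAD·AAD·AAD·C·AAD·AAD·C·AAD·AAD·C·D
    A ↦ AAD
    B ↦ BA
    C ↦ D
    D ↦ C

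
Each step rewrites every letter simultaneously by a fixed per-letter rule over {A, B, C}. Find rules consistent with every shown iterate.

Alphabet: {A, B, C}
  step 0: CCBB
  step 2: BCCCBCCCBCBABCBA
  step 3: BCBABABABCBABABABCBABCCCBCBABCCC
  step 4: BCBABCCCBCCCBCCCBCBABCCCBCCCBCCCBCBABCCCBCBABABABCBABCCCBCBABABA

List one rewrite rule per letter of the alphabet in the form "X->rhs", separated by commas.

A->CC, B->BC, C->BA

  step 3 ⇒ step 4: BCBABABABCBABABABCBABCCCBCBABCCC ⇒ BC·BA·BC·CC·BC·CC·BC·CC·BC·BA·BC·CC·BC·CC·BC·CC·BC·BA·BC·CC·BC·BA·BA·BA·BC·BA·BC·CC·BC·BA·BA·BA
    A ↦ CC
    B ↦ BC
    C ↦ BA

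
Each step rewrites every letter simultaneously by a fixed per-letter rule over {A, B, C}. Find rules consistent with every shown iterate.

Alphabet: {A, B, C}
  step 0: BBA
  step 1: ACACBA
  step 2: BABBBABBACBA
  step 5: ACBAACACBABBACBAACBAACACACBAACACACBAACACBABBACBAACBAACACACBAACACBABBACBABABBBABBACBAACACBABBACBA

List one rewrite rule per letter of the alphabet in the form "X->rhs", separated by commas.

A->BA, B->AC, C->BB

  step 1 ⇒ step 2: ACACBA ⇒ BA·BB·BA·BB·AC·BA
    A ↦ BA
    B ↦ AC
    C ↦ BB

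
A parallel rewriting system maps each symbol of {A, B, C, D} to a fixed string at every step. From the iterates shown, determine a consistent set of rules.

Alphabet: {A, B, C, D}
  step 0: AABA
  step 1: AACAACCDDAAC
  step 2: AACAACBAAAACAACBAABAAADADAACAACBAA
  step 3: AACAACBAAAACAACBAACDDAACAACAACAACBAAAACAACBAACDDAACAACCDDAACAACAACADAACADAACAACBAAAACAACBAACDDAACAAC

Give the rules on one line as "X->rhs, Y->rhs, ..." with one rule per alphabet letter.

  step 2 ⇒ step 3: AACAACBAAAACAACBAABAAADADAACAACBAA ⇒ AAC·AAC·BAA·AAC·AAC·BAA·CDD·AAC·AAC·AAC·AAC·BAA·AAC·AAC·BAA·CDD·AAC·AAC·CDD·AAC·AAC·AAC·AD·AAC·AD·AAC·AAC·BAA·AAC·AAC·BAA·CDD·AAC·AAC
    A ↦ AAC
    B ↦ CDD
    C ↦ BAA
    D ↦ AD

A->AAC, B->CDD, C->BAA, D->AD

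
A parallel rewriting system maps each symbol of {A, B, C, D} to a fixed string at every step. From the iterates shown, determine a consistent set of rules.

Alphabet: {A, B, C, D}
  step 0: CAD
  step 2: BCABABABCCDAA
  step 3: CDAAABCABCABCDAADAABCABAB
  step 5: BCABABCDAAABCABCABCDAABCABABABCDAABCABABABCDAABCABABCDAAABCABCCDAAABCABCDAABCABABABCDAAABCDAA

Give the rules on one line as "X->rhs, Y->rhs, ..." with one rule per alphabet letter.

  step 2 ⇒ step 3: BCABABABCCDAA ⇒ C·DAA·AB·C·AB·C·AB·C·DAA·DAA·BC·AB·AB
    A ↦ AB
    B ↦ C
    C ↦ DAA
    D ↦ BC

A->AB, B->C, C->DAA, D->BC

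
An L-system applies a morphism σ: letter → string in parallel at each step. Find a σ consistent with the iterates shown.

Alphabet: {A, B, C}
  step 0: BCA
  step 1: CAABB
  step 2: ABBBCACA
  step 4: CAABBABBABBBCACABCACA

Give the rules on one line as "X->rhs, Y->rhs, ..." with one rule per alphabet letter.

A->B, B->CA, C->AB

  step 1 ⇒ step 2: CAABB ⇒ AB·B·B·CA·CA
    A ↦ B
    B ↦ CA
    C ↦ AB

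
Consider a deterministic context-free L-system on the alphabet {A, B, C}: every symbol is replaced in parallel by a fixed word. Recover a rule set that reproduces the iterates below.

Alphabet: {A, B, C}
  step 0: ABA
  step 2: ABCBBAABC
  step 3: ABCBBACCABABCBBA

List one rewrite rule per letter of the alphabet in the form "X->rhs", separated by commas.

A->AB, B->C, C->BBA

  step 2 ⇒ step 3: ABCBBAABC ⇒ AB·C·BBA·C·C·AB·AB·C·BBA
    A ↦ AB
    B ↦ C
    C ↦ BBA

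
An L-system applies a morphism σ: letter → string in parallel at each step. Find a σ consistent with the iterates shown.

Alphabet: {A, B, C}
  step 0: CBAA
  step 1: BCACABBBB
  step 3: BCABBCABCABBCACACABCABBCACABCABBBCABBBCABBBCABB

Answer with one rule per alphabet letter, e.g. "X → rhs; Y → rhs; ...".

A->BB, B->CA, C->BCA

  step 0 ⇒ step 1: CBAA ⇒ BCA·CA·BB·BB
    A ↦ BB
    B ↦ CA
    C ↦ BCA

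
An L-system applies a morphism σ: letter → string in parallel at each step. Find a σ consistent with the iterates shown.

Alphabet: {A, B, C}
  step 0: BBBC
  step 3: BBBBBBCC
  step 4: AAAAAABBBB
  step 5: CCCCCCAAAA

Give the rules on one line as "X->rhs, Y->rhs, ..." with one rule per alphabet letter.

A->C, B->A, C->BB

  step 4 ⇒ step 5: AAAAAABBBB ⇒ C·C·C·C·C·C·A·A·A·A
    A ↦ C
    B ↦ A
  step 3 ⇒ step 4: BBBBBBCC ⇒ A·A·A·A·A·A·BB·BB
    C ↦ BB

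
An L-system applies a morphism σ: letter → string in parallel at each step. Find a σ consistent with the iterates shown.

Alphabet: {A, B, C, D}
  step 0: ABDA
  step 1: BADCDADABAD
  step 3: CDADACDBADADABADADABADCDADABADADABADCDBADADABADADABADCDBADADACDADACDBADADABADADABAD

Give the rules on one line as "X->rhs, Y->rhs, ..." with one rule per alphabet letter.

  step 0 ⇒ step 1: ABDA ⇒ BAD·CD·ADA·BAD
    A ↦ BAD
    B ↦ CD
    D ↦ ADA
    C ↦ CD  (constrained at step 1)

A->BAD, B->CD, C->CD, D->ADA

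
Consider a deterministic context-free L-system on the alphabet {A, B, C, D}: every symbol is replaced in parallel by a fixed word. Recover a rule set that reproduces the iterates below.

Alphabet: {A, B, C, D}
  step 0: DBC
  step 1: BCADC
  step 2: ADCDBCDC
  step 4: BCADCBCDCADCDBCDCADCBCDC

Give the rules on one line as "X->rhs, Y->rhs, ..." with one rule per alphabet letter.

  step 1 ⇒ step 2: BCADC ⇒ A·DC·D·BC·DC
    A ↦ D
    B ↦ A
    C ↦ DC
    D ↦ BC

A->D, B->A, C->DC, D->BC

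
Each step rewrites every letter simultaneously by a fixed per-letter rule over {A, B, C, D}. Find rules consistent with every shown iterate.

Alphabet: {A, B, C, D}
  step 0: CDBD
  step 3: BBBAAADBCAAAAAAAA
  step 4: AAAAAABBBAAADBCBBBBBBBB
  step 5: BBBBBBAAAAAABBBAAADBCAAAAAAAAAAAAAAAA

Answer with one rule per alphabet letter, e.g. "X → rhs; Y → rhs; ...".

A->B, B->AA, C->DBC, D->A

  step 4 ⇒ step 5: AAAAAABBBAAADBCBBBBBBBB ⇒ B·B·B·B·B·B·AA·AA·AA·B·B·B·A·AA·DBC·AA·AA·AA·AA·AA·AA·AA·AA
    A ↦ B
    B ↦ AA
    C ↦ DBC
    D ↦ A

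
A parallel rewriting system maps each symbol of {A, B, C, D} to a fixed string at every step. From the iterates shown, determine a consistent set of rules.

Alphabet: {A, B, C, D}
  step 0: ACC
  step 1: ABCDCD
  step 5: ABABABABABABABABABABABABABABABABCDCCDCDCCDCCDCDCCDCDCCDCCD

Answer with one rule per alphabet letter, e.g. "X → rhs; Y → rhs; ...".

  step 0 ⇒ step 1: ACC ⇒ AB·CD·CD
    A ↦ AB
    C ↦ CD
    B ↦ AB  (constrained at step 1)
    D ↦ C  (constrained at step 1)

A->AB, B->AB, C->CD, D->C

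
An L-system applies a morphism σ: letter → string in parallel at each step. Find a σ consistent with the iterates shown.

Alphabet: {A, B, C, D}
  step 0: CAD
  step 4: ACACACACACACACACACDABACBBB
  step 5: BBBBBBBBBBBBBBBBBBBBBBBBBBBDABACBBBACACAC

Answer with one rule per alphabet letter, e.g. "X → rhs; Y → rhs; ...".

A->B, B->AC, C->BB, D->DA

  step 4 ⇒ step 5: ACACACACACACACACACDABACBBB ⇒ B·BB·B·BB·B·BB·B·BB·B·BB·B·BB·B·BB·B·BB·B·BB·DA·B·AC·B·BB·AC·AC·AC
    A ↦ B
    B ↦ AC
    C ↦ BB
    D ↦ DA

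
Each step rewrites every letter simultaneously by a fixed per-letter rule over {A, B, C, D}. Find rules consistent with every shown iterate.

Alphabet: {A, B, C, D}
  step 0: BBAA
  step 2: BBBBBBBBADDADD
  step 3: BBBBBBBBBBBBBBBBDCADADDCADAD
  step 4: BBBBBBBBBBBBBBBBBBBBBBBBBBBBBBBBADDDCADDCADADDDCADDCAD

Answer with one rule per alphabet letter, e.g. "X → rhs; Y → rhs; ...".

  step 3 ⇒ step 4: BBBBBBBBBBBBBBBBDCADADDCADAD ⇒ BB·BB·BB·BB·BB·BB·BB·BB·BB·BB·BB·BB·BB·BB·BB·BB·AD·D·DC·AD·DC·AD·AD·D·DC·AD·DC·AD
    A ↦ DC
    B ↦ BB
    C ↦ D
    D ↦ AD

A->DC, B->BB, C->D, D->AD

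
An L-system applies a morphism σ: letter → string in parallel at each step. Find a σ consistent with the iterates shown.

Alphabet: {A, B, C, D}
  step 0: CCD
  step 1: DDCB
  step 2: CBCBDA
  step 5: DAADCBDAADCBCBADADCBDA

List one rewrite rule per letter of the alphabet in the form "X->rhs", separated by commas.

A->AD, B->A, C->D, D->CB

  step 1 ⇒ step 2: DDCB ⇒ CB·CB·D·A
    B ↦ A
    C ↦ D
    D ↦ CB
    A ↦ AD  (constrained at step 2)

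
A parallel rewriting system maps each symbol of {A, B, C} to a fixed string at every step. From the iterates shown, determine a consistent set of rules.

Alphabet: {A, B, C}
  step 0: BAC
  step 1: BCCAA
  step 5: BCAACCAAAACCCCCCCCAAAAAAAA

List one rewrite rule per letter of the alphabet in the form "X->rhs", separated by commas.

  step 0 ⇒ step 1: BAC ⇒ BC·C·AA
    A ↦ C
    B ↦ BC
    C ↦ AA

A->C, B->BC, C->AA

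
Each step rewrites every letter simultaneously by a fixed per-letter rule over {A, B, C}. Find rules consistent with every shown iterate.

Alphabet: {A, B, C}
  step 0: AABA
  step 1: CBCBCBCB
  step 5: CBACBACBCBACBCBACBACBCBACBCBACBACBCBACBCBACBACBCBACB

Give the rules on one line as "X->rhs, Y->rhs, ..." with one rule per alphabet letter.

  step 0 ⇒ step 1: AABA ⇒ CB·CB·CB·CB
    A ↦ CB
    B ↦ CB
    C ↦ A  (constrained at step 1)

A->CB, B->CB, C->A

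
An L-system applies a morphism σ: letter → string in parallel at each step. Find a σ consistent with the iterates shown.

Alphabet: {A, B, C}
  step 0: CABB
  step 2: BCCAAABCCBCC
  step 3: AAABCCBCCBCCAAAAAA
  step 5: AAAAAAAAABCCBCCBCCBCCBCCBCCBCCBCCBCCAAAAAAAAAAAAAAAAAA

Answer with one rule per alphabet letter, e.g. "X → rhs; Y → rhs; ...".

A->BCC, B->A, C->A

  step 2 ⇒ step 3: BCCAAABCCBCC ⇒ A·A·A·BCC·BCC·BCC·A·A·A·A·A·A
    A ↦ BCC
    B ↦ A
    C ↦ A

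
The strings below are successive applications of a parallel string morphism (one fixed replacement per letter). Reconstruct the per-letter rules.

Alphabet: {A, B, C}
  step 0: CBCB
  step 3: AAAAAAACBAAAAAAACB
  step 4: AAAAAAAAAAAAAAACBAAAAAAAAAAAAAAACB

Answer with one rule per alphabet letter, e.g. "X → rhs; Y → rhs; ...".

  step 3 ⇒ step 4: AAAAAAACBAAAAAAACB ⇒ AA·AA·AA·AA·AA·AA·AA·A·CB·AA·AA·AA·AA·AA·AA·AA·A·CB
    A ↦ AA
    B ↦ CB
    C ↦ A

A->AA, B->CB, C->A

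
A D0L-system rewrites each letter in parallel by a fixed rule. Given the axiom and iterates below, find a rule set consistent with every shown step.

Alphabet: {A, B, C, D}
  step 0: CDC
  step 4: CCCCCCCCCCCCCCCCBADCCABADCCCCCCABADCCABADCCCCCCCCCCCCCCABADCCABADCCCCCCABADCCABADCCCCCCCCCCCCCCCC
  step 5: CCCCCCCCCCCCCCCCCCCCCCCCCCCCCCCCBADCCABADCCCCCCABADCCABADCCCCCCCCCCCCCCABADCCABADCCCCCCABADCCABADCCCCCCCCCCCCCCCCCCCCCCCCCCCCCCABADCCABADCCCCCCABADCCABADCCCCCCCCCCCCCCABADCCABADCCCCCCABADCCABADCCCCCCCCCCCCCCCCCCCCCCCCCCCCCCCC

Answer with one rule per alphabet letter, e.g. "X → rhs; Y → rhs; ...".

  step 4 ⇒ step 5: CCCCCCCCCCCCCCCCBADCCABADCCCCCCABADCCABADCCCCCCCCCCCCCCABADCCABADCCCCCCABADCCABADCCCCCCCCCCCCCCCC ⇒ CC·CC·CC·CC·CC·CC·CC·CC·CC·CC·CC·CC·CC·CC·CC·CC·BAD·CCA·BAD·CC·CC·CCA·BAD·CCA·BAD·CC·CC·CC·CC·CC·CC·CCA·BAD·CCA·BAD·CC·CC·CCA·BAD·CCA·BAD·CC·CC·CC·CC·CC·CC·CC·CC·CC·CC·CC·CC·CC·CC·CCA·BAD·CCA·BAD·CC·CC·CCA·BAD·CCA·BAD·CC·CC·CC·CC·CC·CC·CCA·BAD·CCA·BAD·CC·CC·CCA·BAD·CCA·BAD·CC·CC·CC·CC·CC·CC·CC·CC·CC·CC·CC·CC·CC·CC·CC·CC
    A ↦ CCA
    B ↦ BAD
    C ↦ CC
    D ↦ BAD

A->CCA, B->BAD, C->CC, D->BAD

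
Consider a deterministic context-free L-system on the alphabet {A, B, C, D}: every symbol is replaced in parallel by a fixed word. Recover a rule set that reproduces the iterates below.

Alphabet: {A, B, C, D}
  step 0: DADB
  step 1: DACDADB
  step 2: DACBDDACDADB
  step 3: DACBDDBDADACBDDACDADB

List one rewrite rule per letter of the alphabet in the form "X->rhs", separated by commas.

  step 2 ⇒ step 3: DACBDDACDADB ⇒ DA·C·BD·DB·DA·DA·C·BD·DA·C·DA·DB
    A ↦ C
    B ↦ DB
    C ↦ BD
    D ↦ DA

A->C, B->DB, C->BD, D->DA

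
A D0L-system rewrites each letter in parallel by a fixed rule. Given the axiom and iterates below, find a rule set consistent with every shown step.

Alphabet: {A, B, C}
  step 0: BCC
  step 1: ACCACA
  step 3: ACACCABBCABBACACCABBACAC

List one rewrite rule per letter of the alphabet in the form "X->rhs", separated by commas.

  step 0 ⇒ step 1: BCC ⇒ AC·CA·CA
    B ↦ AC
    C ↦ CA
    A ↦ BB  (constrained at step 1)

A->BB, B->AC, C->CA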